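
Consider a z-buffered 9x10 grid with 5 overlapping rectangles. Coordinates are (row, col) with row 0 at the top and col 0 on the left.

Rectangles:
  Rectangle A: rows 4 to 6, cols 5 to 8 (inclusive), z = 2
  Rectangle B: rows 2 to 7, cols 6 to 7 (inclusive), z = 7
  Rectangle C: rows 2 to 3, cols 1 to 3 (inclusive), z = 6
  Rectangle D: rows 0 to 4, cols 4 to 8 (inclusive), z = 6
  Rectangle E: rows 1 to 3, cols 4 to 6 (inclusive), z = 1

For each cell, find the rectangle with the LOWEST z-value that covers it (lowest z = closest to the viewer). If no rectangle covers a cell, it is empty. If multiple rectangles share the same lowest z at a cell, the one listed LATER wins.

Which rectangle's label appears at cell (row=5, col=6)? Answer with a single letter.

Answer: A

Derivation:
Check cell (5,6):
  A: rows 4-6 cols 5-8 z=2 -> covers; best now A (z=2)
  B: rows 2-7 cols 6-7 z=7 -> covers; best now A (z=2)
  C: rows 2-3 cols 1-3 -> outside (row miss)
  D: rows 0-4 cols 4-8 -> outside (row miss)
  E: rows 1-3 cols 4-6 -> outside (row miss)
Winner: A at z=2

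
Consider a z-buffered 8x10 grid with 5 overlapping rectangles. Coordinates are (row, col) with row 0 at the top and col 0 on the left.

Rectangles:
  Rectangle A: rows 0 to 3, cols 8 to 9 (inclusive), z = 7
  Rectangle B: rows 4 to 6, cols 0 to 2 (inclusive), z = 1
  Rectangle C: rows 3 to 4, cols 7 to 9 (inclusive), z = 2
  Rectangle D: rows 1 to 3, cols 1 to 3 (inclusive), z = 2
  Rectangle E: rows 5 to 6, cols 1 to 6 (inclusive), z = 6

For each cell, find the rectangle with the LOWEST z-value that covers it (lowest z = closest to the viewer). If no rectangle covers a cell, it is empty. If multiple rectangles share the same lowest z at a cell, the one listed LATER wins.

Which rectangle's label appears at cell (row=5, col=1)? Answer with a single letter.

Answer: B

Derivation:
Check cell (5,1):
  A: rows 0-3 cols 8-9 -> outside (row miss)
  B: rows 4-6 cols 0-2 z=1 -> covers; best now B (z=1)
  C: rows 3-4 cols 7-9 -> outside (row miss)
  D: rows 1-3 cols 1-3 -> outside (row miss)
  E: rows 5-6 cols 1-6 z=6 -> covers; best now B (z=1)
Winner: B at z=1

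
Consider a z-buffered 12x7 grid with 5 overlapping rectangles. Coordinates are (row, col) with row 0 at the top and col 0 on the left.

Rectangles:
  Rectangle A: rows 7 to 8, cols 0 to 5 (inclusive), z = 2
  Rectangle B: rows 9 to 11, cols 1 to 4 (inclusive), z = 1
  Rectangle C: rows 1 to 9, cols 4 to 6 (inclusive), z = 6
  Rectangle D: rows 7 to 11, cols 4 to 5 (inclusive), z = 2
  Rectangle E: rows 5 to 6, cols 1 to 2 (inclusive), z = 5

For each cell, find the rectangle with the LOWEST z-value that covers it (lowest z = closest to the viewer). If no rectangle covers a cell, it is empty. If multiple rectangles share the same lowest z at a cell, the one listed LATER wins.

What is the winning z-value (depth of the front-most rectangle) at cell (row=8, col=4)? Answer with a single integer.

Check cell (8,4):
  A: rows 7-8 cols 0-5 z=2 -> covers; best now A (z=2)
  B: rows 9-11 cols 1-4 -> outside (row miss)
  C: rows 1-9 cols 4-6 z=6 -> covers; best now A (z=2)
  D: rows 7-11 cols 4-5 z=2 -> covers; best now D (z=2)
  E: rows 5-6 cols 1-2 -> outside (row miss)
Winner: D at z=2

Answer: 2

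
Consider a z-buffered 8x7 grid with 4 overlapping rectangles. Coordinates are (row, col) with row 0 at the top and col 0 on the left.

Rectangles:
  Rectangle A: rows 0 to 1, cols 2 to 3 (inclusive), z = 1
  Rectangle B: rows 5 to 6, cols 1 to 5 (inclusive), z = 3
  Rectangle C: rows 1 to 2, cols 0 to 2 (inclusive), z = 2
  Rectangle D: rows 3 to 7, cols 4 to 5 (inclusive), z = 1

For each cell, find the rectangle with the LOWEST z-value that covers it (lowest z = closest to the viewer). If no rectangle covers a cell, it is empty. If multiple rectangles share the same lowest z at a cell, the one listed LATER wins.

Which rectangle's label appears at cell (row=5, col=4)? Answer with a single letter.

Answer: D

Derivation:
Check cell (5,4):
  A: rows 0-1 cols 2-3 -> outside (row miss)
  B: rows 5-6 cols 1-5 z=3 -> covers; best now B (z=3)
  C: rows 1-2 cols 0-2 -> outside (row miss)
  D: rows 3-7 cols 4-5 z=1 -> covers; best now D (z=1)
Winner: D at z=1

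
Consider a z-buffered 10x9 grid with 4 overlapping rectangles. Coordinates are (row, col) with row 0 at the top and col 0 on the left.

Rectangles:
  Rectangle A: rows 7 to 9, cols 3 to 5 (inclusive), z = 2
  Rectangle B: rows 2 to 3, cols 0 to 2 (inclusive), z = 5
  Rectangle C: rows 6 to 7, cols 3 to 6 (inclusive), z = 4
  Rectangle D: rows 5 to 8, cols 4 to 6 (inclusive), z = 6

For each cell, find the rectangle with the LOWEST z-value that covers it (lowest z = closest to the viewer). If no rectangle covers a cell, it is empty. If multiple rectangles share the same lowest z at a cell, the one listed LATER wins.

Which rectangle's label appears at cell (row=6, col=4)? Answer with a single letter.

Answer: C

Derivation:
Check cell (6,4):
  A: rows 7-9 cols 3-5 -> outside (row miss)
  B: rows 2-3 cols 0-2 -> outside (row miss)
  C: rows 6-7 cols 3-6 z=4 -> covers; best now C (z=4)
  D: rows 5-8 cols 4-6 z=6 -> covers; best now C (z=4)
Winner: C at z=4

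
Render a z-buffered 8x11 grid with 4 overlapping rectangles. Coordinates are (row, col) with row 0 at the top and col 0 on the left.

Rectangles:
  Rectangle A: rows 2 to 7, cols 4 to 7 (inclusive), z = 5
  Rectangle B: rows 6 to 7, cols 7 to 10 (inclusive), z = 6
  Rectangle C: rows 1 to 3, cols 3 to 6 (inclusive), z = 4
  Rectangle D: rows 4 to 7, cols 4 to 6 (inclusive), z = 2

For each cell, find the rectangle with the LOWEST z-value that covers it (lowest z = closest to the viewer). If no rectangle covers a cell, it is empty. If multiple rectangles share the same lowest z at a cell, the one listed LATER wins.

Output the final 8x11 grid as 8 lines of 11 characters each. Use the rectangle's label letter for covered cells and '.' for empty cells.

...........
...CCCC....
...CCCCA...
...CCCCA...
....DDDA...
....DDDA...
....DDDABBB
....DDDABBB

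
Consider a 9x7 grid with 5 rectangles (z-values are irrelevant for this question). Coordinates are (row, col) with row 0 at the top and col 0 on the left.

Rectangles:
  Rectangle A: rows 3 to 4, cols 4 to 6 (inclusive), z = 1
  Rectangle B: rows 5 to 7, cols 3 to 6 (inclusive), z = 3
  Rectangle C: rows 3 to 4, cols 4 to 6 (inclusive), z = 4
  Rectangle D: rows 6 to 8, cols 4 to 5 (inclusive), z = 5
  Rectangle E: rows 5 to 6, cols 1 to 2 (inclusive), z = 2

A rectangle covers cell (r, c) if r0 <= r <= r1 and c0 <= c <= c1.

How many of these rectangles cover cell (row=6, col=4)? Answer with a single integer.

Check cell (6,4):
  A: rows 3-4 cols 4-6 -> outside (row miss)
  B: rows 5-7 cols 3-6 -> covers
  C: rows 3-4 cols 4-6 -> outside (row miss)
  D: rows 6-8 cols 4-5 -> covers
  E: rows 5-6 cols 1-2 -> outside (col miss)
Count covering = 2

Answer: 2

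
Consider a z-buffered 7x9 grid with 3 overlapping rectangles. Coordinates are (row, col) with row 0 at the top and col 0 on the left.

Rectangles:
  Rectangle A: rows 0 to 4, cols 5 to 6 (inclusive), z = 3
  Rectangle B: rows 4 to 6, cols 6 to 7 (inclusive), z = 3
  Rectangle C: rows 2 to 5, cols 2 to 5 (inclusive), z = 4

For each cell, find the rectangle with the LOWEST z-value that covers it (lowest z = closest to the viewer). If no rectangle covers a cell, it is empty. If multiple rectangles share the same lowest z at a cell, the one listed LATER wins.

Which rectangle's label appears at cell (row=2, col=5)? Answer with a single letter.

Answer: A

Derivation:
Check cell (2,5):
  A: rows 0-4 cols 5-6 z=3 -> covers; best now A (z=3)
  B: rows 4-6 cols 6-7 -> outside (row miss)
  C: rows 2-5 cols 2-5 z=4 -> covers; best now A (z=3)
Winner: A at z=3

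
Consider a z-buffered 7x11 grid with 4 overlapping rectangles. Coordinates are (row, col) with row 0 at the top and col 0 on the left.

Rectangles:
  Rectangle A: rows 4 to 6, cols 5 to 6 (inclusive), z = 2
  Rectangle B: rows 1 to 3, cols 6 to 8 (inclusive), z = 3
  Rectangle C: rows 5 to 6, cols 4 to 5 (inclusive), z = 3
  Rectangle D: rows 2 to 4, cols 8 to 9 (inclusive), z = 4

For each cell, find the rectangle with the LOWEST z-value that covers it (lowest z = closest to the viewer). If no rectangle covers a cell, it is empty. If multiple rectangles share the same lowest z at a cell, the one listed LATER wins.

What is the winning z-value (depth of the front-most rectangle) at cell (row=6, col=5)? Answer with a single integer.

Answer: 2

Derivation:
Check cell (6,5):
  A: rows 4-6 cols 5-6 z=2 -> covers; best now A (z=2)
  B: rows 1-3 cols 6-8 -> outside (row miss)
  C: rows 5-6 cols 4-5 z=3 -> covers; best now A (z=2)
  D: rows 2-4 cols 8-9 -> outside (row miss)
Winner: A at z=2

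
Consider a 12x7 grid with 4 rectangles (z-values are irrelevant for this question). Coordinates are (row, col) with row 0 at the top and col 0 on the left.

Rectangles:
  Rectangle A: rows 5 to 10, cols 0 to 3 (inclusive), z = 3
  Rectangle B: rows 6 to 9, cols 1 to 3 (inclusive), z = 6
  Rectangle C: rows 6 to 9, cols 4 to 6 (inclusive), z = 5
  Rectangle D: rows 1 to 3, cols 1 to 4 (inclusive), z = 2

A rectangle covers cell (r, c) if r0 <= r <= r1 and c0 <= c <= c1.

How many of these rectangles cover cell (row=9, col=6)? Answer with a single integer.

Check cell (9,6):
  A: rows 5-10 cols 0-3 -> outside (col miss)
  B: rows 6-9 cols 1-3 -> outside (col miss)
  C: rows 6-9 cols 4-6 -> covers
  D: rows 1-3 cols 1-4 -> outside (row miss)
Count covering = 1

Answer: 1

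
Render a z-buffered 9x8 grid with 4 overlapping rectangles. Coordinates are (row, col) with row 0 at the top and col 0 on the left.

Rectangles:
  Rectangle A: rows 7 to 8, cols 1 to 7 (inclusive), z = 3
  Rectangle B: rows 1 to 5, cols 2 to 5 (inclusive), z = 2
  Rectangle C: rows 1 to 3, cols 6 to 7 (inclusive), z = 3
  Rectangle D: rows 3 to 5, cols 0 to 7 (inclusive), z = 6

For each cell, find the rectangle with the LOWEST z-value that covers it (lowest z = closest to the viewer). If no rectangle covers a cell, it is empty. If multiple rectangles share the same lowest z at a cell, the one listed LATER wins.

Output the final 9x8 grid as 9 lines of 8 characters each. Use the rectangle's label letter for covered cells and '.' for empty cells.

........
..BBBBCC
..BBBBCC
DDBBBBCC
DDBBBBDD
DDBBBBDD
........
.AAAAAAA
.AAAAAAA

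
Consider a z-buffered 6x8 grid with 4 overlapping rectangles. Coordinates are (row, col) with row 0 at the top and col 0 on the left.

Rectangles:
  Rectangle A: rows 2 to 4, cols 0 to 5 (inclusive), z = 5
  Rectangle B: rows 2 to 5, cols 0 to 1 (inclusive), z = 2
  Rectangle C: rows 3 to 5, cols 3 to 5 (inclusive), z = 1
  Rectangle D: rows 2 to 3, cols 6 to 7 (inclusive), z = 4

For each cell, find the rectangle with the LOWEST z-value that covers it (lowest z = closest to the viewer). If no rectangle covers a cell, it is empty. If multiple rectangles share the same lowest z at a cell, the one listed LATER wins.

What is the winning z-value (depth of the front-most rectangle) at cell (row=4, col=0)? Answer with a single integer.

Check cell (4,0):
  A: rows 2-4 cols 0-5 z=5 -> covers; best now A (z=5)
  B: rows 2-5 cols 0-1 z=2 -> covers; best now B (z=2)
  C: rows 3-5 cols 3-5 -> outside (col miss)
  D: rows 2-3 cols 6-7 -> outside (row miss)
Winner: B at z=2

Answer: 2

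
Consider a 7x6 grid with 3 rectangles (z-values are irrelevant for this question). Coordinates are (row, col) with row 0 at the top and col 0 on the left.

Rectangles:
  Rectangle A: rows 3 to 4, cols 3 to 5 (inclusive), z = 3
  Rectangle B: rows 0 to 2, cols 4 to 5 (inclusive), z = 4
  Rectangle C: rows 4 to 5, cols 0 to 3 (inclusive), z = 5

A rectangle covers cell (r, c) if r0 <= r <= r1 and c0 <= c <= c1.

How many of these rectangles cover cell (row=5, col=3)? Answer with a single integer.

Check cell (5,3):
  A: rows 3-4 cols 3-5 -> outside (row miss)
  B: rows 0-2 cols 4-5 -> outside (row miss)
  C: rows 4-5 cols 0-3 -> covers
Count covering = 1

Answer: 1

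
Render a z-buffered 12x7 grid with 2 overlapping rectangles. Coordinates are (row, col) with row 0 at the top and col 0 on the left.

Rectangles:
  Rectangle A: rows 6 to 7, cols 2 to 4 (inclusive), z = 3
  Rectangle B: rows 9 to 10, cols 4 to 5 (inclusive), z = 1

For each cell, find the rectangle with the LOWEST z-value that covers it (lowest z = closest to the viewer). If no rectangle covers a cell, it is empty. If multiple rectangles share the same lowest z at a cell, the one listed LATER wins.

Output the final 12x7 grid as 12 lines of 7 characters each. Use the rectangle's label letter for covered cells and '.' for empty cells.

.......
.......
.......
.......
.......
.......
..AAA..
..AAA..
.......
....BB.
....BB.
.......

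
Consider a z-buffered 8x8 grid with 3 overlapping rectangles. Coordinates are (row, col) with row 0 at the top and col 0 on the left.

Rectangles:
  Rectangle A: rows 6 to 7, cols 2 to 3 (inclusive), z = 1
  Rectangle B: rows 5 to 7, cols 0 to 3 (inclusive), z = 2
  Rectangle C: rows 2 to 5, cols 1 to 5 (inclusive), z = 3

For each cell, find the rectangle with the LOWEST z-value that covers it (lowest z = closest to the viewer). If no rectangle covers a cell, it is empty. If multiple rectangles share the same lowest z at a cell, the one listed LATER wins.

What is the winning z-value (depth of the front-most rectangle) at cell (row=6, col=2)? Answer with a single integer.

Answer: 1

Derivation:
Check cell (6,2):
  A: rows 6-7 cols 2-3 z=1 -> covers; best now A (z=1)
  B: rows 5-7 cols 0-3 z=2 -> covers; best now A (z=1)
  C: rows 2-5 cols 1-5 -> outside (row miss)
Winner: A at z=1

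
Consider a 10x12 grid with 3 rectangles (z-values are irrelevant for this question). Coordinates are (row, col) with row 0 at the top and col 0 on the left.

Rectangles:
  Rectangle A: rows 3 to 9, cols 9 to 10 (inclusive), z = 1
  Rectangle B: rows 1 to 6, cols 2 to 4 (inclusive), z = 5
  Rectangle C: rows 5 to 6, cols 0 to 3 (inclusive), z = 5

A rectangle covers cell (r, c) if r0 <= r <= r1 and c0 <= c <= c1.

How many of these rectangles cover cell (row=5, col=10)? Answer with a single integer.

Check cell (5,10):
  A: rows 3-9 cols 9-10 -> covers
  B: rows 1-6 cols 2-4 -> outside (col miss)
  C: rows 5-6 cols 0-3 -> outside (col miss)
Count covering = 1

Answer: 1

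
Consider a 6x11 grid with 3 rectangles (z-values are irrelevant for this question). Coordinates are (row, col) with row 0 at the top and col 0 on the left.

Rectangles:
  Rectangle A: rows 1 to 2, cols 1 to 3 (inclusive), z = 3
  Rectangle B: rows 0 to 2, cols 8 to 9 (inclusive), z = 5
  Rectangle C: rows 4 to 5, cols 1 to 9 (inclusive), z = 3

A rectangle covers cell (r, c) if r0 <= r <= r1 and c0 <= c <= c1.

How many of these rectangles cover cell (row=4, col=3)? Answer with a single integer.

Answer: 1

Derivation:
Check cell (4,3):
  A: rows 1-2 cols 1-3 -> outside (row miss)
  B: rows 0-2 cols 8-9 -> outside (row miss)
  C: rows 4-5 cols 1-9 -> covers
Count covering = 1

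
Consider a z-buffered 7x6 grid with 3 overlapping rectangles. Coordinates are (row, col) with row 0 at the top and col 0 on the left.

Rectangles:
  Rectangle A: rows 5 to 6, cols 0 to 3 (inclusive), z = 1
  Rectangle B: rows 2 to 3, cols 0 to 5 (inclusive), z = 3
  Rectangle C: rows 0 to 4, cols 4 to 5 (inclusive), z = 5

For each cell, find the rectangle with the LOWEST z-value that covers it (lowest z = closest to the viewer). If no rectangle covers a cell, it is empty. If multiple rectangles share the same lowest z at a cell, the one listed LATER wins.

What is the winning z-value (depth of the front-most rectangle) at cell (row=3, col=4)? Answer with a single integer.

Answer: 3

Derivation:
Check cell (3,4):
  A: rows 5-6 cols 0-3 -> outside (row miss)
  B: rows 2-3 cols 0-5 z=3 -> covers; best now B (z=3)
  C: rows 0-4 cols 4-5 z=5 -> covers; best now B (z=3)
Winner: B at z=3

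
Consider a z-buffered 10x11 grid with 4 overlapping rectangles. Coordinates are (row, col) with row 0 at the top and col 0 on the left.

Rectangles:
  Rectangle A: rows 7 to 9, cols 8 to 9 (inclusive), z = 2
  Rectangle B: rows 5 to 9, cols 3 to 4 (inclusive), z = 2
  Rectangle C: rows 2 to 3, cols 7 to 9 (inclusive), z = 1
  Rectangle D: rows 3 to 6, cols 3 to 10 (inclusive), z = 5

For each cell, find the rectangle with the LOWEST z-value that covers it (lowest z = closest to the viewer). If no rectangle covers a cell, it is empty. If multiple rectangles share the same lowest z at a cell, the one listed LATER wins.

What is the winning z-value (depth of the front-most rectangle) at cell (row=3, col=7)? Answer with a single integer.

Answer: 1

Derivation:
Check cell (3,7):
  A: rows 7-9 cols 8-9 -> outside (row miss)
  B: rows 5-9 cols 3-4 -> outside (row miss)
  C: rows 2-3 cols 7-9 z=1 -> covers; best now C (z=1)
  D: rows 3-6 cols 3-10 z=5 -> covers; best now C (z=1)
Winner: C at z=1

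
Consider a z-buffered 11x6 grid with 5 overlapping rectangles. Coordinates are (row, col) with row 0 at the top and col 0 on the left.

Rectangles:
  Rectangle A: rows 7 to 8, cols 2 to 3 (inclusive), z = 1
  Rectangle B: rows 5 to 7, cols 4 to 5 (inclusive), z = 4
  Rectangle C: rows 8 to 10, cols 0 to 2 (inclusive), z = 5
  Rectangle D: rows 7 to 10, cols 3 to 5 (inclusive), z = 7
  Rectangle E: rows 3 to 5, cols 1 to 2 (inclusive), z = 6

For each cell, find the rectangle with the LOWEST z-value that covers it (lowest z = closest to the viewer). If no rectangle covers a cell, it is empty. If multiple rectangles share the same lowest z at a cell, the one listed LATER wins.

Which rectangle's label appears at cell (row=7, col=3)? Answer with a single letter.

Check cell (7,3):
  A: rows 7-8 cols 2-3 z=1 -> covers; best now A (z=1)
  B: rows 5-7 cols 4-5 -> outside (col miss)
  C: rows 8-10 cols 0-2 -> outside (row miss)
  D: rows 7-10 cols 3-5 z=7 -> covers; best now A (z=1)
  E: rows 3-5 cols 1-2 -> outside (row miss)
Winner: A at z=1

Answer: A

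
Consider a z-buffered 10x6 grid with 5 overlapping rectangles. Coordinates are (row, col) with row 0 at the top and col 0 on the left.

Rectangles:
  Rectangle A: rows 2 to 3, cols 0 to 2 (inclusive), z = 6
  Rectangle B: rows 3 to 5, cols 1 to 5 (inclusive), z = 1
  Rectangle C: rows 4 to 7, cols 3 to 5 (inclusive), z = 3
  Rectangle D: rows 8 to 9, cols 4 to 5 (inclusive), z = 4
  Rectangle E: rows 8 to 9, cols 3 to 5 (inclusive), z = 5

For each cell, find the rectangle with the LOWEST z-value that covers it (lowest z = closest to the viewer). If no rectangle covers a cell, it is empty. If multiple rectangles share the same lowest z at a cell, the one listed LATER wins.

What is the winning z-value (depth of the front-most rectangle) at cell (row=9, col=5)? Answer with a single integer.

Check cell (9,5):
  A: rows 2-3 cols 0-2 -> outside (row miss)
  B: rows 3-5 cols 1-5 -> outside (row miss)
  C: rows 4-7 cols 3-5 -> outside (row miss)
  D: rows 8-9 cols 4-5 z=4 -> covers; best now D (z=4)
  E: rows 8-9 cols 3-5 z=5 -> covers; best now D (z=4)
Winner: D at z=4

Answer: 4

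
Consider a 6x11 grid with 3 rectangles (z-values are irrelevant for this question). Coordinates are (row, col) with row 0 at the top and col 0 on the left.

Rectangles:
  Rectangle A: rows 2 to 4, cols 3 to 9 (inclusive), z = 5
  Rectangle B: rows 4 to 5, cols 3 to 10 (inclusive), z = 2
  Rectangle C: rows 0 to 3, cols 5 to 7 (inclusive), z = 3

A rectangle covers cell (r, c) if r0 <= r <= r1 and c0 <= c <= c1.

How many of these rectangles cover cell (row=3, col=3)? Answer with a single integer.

Check cell (3,3):
  A: rows 2-4 cols 3-9 -> covers
  B: rows 4-5 cols 3-10 -> outside (row miss)
  C: rows 0-3 cols 5-7 -> outside (col miss)
Count covering = 1

Answer: 1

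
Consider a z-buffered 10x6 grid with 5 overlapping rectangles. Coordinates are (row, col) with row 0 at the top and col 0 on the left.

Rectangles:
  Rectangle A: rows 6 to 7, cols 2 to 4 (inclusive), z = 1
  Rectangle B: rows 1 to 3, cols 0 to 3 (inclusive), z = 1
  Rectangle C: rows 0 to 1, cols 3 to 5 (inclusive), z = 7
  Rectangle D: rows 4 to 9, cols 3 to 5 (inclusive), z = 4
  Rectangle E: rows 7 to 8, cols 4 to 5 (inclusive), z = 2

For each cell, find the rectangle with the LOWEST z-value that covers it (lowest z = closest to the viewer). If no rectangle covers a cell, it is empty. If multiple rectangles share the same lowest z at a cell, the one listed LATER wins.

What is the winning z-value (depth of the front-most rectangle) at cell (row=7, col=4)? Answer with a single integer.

Check cell (7,4):
  A: rows 6-7 cols 2-4 z=1 -> covers; best now A (z=1)
  B: rows 1-3 cols 0-3 -> outside (row miss)
  C: rows 0-1 cols 3-5 -> outside (row miss)
  D: rows 4-9 cols 3-5 z=4 -> covers; best now A (z=1)
  E: rows 7-8 cols 4-5 z=2 -> covers; best now A (z=1)
Winner: A at z=1

Answer: 1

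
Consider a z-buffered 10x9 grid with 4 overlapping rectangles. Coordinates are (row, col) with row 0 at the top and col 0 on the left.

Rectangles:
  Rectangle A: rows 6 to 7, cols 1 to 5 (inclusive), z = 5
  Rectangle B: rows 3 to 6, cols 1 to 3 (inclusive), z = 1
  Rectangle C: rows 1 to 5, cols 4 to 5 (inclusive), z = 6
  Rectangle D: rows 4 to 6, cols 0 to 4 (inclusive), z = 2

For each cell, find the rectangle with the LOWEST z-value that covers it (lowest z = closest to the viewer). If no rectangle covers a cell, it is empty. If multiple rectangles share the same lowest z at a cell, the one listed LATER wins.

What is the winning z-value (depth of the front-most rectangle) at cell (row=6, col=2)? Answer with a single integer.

Check cell (6,2):
  A: rows 6-7 cols 1-5 z=5 -> covers; best now A (z=5)
  B: rows 3-6 cols 1-3 z=1 -> covers; best now B (z=1)
  C: rows 1-5 cols 4-5 -> outside (row miss)
  D: rows 4-6 cols 0-4 z=2 -> covers; best now B (z=1)
Winner: B at z=1

Answer: 1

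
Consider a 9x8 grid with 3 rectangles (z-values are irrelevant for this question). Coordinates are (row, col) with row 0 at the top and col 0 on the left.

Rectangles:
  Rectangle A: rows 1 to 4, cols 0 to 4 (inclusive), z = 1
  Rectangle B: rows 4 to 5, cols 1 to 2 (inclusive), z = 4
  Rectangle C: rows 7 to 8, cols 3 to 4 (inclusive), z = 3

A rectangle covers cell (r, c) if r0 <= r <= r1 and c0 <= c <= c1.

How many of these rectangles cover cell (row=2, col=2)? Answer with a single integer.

Answer: 1

Derivation:
Check cell (2,2):
  A: rows 1-4 cols 0-4 -> covers
  B: rows 4-5 cols 1-2 -> outside (row miss)
  C: rows 7-8 cols 3-4 -> outside (row miss)
Count covering = 1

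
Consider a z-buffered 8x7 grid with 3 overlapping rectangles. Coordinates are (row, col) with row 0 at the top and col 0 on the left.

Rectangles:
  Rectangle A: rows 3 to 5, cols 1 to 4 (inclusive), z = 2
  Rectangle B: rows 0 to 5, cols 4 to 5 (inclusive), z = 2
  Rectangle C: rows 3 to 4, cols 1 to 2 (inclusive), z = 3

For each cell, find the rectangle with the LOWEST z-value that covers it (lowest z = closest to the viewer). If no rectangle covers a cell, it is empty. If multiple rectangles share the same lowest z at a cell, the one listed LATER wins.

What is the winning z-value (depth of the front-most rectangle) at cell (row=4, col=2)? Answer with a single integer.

Check cell (4,2):
  A: rows 3-5 cols 1-4 z=2 -> covers; best now A (z=2)
  B: rows 0-5 cols 4-5 -> outside (col miss)
  C: rows 3-4 cols 1-2 z=3 -> covers; best now A (z=2)
Winner: A at z=2

Answer: 2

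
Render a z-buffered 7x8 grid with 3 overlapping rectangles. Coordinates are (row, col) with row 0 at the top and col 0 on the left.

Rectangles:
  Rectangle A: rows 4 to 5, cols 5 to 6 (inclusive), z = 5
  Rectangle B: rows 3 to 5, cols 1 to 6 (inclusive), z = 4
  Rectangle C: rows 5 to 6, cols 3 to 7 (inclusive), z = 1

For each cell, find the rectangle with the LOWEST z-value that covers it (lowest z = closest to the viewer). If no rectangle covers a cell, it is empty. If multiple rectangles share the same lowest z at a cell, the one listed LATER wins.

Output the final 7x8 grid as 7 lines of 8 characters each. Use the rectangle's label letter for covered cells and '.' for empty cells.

........
........
........
.BBBBBB.
.BBBBBB.
.BBCCCCC
...CCCCC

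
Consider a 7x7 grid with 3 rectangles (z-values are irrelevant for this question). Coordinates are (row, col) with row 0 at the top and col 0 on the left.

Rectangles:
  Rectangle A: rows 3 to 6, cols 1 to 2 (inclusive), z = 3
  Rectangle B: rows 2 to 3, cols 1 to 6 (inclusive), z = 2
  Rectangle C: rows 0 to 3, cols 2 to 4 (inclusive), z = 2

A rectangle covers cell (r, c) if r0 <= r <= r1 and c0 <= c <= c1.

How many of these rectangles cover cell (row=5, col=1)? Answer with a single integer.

Check cell (5,1):
  A: rows 3-6 cols 1-2 -> covers
  B: rows 2-3 cols 1-6 -> outside (row miss)
  C: rows 0-3 cols 2-4 -> outside (row miss)
Count covering = 1

Answer: 1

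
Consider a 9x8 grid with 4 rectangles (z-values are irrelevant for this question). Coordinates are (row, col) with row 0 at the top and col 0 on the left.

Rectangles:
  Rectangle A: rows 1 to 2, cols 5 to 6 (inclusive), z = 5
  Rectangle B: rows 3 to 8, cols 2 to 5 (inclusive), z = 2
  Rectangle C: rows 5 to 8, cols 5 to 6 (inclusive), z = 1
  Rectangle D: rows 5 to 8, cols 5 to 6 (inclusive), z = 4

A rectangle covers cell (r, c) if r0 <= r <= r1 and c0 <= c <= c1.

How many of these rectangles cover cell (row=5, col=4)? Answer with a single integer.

Check cell (5,4):
  A: rows 1-2 cols 5-6 -> outside (row miss)
  B: rows 3-8 cols 2-5 -> covers
  C: rows 5-8 cols 5-6 -> outside (col miss)
  D: rows 5-8 cols 5-6 -> outside (col miss)
Count covering = 1

Answer: 1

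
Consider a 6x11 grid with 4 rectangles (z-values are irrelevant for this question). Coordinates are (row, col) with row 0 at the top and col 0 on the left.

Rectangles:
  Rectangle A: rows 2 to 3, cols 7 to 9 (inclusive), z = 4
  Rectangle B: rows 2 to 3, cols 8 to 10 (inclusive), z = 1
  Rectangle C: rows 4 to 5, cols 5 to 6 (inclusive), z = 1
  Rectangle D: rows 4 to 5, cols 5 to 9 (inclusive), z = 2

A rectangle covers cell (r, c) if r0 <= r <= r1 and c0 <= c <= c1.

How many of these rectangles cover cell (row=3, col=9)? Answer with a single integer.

Check cell (3,9):
  A: rows 2-3 cols 7-9 -> covers
  B: rows 2-3 cols 8-10 -> covers
  C: rows 4-5 cols 5-6 -> outside (row miss)
  D: rows 4-5 cols 5-9 -> outside (row miss)
Count covering = 2

Answer: 2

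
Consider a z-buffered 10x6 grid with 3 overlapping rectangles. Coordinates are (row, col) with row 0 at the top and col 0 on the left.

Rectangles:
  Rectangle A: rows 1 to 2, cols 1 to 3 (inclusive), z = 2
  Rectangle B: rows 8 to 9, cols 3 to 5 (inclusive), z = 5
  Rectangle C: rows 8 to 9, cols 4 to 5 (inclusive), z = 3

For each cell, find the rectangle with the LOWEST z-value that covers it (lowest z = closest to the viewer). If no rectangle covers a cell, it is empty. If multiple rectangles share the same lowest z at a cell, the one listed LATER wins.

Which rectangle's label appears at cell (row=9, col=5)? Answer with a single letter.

Answer: C

Derivation:
Check cell (9,5):
  A: rows 1-2 cols 1-3 -> outside (row miss)
  B: rows 8-9 cols 3-5 z=5 -> covers; best now B (z=5)
  C: rows 8-9 cols 4-5 z=3 -> covers; best now C (z=3)
Winner: C at z=3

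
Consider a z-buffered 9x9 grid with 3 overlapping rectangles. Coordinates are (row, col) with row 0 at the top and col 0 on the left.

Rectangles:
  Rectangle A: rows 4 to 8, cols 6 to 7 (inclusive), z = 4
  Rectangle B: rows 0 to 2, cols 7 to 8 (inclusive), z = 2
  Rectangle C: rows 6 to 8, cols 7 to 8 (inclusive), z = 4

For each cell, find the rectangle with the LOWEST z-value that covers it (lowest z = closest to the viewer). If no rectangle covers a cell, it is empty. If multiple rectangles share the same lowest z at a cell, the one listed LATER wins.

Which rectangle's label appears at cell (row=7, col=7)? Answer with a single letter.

Check cell (7,7):
  A: rows 4-8 cols 6-7 z=4 -> covers; best now A (z=4)
  B: rows 0-2 cols 7-8 -> outside (row miss)
  C: rows 6-8 cols 7-8 z=4 -> covers; best now C (z=4)
Winner: C at z=4

Answer: C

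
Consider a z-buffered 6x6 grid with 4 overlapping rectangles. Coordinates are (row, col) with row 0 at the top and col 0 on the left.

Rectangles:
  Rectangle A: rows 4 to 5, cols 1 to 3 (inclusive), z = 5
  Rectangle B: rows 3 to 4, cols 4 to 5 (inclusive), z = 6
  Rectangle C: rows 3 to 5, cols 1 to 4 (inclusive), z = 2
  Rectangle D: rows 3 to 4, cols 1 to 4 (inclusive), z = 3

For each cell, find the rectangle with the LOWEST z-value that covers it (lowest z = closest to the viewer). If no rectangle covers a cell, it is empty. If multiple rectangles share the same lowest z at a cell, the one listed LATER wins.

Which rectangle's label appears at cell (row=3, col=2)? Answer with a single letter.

Answer: C

Derivation:
Check cell (3,2):
  A: rows 4-5 cols 1-3 -> outside (row miss)
  B: rows 3-4 cols 4-5 -> outside (col miss)
  C: rows 3-5 cols 1-4 z=2 -> covers; best now C (z=2)
  D: rows 3-4 cols 1-4 z=3 -> covers; best now C (z=2)
Winner: C at z=2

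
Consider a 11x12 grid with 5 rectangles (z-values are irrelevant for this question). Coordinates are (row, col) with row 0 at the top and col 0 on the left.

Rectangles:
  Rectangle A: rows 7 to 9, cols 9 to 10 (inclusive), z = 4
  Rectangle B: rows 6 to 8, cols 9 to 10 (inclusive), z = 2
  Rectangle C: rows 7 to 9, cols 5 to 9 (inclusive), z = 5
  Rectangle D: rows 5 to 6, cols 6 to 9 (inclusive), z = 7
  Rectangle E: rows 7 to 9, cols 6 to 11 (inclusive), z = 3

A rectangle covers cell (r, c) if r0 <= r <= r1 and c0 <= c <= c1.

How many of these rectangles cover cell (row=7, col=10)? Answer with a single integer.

Check cell (7,10):
  A: rows 7-9 cols 9-10 -> covers
  B: rows 6-8 cols 9-10 -> covers
  C: rows 7-9 cols 5-9 -> outside (col miss)
  D: rows 5-6 cols 6-9 -> outside (row miss)
  E: rows 7-9 cols 6-11 -> covers
Count covering = 3

Answer: 3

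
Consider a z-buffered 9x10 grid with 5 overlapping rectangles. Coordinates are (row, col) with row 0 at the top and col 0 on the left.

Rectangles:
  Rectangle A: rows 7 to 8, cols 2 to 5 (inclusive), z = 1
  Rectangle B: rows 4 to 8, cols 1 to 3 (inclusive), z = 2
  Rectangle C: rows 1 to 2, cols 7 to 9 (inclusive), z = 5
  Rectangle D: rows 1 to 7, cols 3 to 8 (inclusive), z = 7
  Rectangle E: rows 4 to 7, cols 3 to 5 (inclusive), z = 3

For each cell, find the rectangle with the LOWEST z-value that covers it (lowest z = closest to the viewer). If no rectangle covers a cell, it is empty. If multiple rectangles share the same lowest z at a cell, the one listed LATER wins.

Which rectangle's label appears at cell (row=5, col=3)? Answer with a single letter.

Answer: B

Derivation:
Check cell (5,3):
  A: rows 7-8 cols 2-5 -> outside (row miss)
  B: rows 4-8 cols 1-3 z=2 -> covers; best now B (z=2)
  C: rows 1-2 cols 7-9 -> outside (row miss)
  D: rows 1-7 cols 3-8 z=7 -> covers; best now B (z=2)
  E: rows 4-7 cols 3-5 z=3 -> covers; best now B (z=2)
Winner: B at z=2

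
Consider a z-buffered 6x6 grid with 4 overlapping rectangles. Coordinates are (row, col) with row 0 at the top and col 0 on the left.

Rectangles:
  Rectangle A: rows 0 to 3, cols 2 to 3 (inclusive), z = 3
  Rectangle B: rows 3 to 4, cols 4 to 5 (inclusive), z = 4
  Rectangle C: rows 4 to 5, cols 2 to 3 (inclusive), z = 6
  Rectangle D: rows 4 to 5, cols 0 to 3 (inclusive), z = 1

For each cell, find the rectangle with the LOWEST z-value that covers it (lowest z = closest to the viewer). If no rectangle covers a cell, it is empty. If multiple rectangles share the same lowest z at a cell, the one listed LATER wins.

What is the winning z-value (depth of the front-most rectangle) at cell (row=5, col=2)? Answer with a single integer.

Answer: 1

Derivation:
Check cell (5,2):
  A: rows 0-3 cols 2-3 -> outside (row miss)
  B: rows 3-4 cols 4-5 -> outside (row miss)
  C: rows 4-5 cols 2-3 z=6 -> covers; best now C (z=6)
  D: rows 4-5 cols 0-3 z=1 -> covers; best now D (z=1)
Winner: D at z=1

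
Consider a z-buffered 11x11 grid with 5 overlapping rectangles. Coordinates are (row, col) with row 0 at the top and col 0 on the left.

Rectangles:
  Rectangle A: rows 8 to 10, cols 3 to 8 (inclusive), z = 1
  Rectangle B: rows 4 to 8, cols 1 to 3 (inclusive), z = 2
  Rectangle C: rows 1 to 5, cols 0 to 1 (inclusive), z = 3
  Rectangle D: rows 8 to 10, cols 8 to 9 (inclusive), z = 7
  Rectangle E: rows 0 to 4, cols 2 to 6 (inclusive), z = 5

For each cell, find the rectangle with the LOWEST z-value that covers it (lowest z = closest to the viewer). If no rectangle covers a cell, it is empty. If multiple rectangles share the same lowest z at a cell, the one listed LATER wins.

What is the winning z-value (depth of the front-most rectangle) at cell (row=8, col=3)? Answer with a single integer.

Check cell (8,3):
  A: rows 8-10 cols 3-8 z=1 -> covers; best now A (z=1)
  B: rows 4-8 cols 1-3 z=2 -> covers; best now A (z=1)
  C: rows 1-5 cols 0-1 -> outside (row miss)
  D: rows 8-10 cols 8-9 -> outside (col miss)
  E: rows 0-4 cols 2-6 -> outside (row miss)
Winner: A at z=1

Answer: 1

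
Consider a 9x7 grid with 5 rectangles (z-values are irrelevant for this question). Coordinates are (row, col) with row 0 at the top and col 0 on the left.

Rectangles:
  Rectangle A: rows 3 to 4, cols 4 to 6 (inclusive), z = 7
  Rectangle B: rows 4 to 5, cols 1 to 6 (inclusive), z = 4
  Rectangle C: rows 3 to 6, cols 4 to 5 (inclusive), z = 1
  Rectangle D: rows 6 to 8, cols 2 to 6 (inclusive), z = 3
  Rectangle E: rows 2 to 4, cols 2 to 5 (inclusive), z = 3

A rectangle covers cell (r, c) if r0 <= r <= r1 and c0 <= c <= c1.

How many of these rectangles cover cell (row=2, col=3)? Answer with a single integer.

Answer: 1

Derivation:
Check cell (2,3):
  A: rows 3-4 cols 4-6 -> outside (row miss)
  B: rows 4-5 cols 1-6 -> outside (row miss)
  C: rows 3-6 cols 4-5 -> outside (row miss)
  D: rows 6-8 cols 2-6 -> outside (row miss)
  E: rows 2-4 cols 2-5 -> covers
Count covering = 1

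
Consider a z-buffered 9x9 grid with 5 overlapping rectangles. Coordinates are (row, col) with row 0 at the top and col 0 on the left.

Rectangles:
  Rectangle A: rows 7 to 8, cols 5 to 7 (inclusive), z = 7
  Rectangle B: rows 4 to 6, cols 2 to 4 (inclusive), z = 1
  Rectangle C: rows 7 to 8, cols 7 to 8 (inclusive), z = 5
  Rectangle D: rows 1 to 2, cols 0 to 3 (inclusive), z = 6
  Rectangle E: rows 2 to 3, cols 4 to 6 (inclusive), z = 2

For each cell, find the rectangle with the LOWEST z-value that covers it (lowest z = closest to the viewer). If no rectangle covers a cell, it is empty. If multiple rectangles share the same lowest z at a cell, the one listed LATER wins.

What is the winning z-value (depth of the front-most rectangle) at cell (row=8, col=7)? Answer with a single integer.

Check cell (8,7):
  A: rows 7-8 cols 5-7 z=7 -> covers; best now A (z=7)
  B: rows 4-6 cols 2-4 -> outside (row miss)
  C: rows 7-8 cols 7-8 z=5 -> covers; best now C (z=5)
  D: rows 1-2 cols 0-3 -> outside (row miss)
  E: rows 2-3 cols 4-6 -> outside (row miss)
Winner: C at z=5

Answer: 5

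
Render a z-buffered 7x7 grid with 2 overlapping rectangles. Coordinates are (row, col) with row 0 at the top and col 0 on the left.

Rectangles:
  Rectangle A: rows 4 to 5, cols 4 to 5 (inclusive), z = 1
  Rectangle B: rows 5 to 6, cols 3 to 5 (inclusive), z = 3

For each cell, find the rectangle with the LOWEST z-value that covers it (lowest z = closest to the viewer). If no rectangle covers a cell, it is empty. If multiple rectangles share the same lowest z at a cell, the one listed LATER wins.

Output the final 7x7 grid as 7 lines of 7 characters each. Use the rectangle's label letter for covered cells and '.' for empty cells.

.......
.......
.......
.......
....AA.
...BAA.
...BBB.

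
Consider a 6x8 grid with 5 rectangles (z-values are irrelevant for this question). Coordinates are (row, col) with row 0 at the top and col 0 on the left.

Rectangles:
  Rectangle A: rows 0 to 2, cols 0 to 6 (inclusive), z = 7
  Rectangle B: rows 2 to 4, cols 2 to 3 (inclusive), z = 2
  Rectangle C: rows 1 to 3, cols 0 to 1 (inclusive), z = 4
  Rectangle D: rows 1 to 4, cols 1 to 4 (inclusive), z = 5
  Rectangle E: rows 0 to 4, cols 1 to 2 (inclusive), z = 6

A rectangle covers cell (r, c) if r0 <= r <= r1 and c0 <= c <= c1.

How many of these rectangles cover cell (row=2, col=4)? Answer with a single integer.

Check cell (2,4):
  A: rows 0-2 cols 0-6 -> covers
  B: rows 2-4 cols 2-3 -> outside (col miss)
  C: rows 1-3 cols 0-1 -> outside (col miss)
  D: rows 1-4 cols 1-4 -> covers
  E: rows 0-4 cols 1-2 -> outside (col miss)
Count covering = 2

Answer: 2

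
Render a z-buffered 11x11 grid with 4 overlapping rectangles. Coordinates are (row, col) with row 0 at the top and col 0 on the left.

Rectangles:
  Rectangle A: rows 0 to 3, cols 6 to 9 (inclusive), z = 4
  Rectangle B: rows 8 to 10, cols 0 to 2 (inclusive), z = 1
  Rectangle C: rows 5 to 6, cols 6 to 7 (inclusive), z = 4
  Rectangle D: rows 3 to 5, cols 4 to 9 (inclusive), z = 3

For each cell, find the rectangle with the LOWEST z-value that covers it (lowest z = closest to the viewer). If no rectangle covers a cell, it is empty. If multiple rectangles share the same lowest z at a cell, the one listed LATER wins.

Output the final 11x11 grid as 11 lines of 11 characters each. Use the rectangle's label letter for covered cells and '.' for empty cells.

......AAAA.
......AAAA.
......AAAA.
....DDDDDD.
....DDDDDD.
....DDDDDD.
......CC...
...........
BBB........
BBB........
BBB........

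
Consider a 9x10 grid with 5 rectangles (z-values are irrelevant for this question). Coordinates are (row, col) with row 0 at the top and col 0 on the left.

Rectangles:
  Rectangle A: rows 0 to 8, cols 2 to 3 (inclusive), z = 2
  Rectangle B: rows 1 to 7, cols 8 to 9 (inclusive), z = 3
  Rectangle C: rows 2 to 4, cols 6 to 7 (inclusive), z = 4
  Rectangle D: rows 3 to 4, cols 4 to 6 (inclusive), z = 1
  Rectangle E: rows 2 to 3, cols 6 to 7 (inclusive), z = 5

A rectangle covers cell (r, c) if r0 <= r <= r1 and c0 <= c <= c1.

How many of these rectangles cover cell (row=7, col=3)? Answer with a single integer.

Check cell (7,3):
  A: rows 0-8 cols 2-3 -> covers
  B: rows 1-7 cols 8-9 -> outside (col miss)
  C: rows 2-4 cols 6-7 -> outside (row miss)
  D: rows 3-4 cols 4-6 -> outside (row miss)
  E: rows 2-3 cols 6-7 -> outside (row miss)
Count covering = 1

Answer: 1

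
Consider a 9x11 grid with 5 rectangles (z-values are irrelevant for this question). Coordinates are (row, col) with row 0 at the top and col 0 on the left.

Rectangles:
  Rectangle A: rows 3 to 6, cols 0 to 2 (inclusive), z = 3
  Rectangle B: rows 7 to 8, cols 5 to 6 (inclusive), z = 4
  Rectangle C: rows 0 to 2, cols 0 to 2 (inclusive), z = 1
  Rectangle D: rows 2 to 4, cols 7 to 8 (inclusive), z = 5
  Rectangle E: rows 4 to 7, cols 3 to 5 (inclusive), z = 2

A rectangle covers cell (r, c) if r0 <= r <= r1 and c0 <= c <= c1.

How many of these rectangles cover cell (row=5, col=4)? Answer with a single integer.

Check cell (5,4):
  A: rows 3-6 cols 0-2 -> outside (col miss)
  B: rows 7-8 cols 5-6 -> outside (row miss)
  C: rows 0-2 cols 0-2 -> outside (row miss)
  D: rows 2-4 cols 7-8 -> outside (row miss)
  E: rows 4-7 cols 3-5 -> covers
Count covering = 1

Answer: 1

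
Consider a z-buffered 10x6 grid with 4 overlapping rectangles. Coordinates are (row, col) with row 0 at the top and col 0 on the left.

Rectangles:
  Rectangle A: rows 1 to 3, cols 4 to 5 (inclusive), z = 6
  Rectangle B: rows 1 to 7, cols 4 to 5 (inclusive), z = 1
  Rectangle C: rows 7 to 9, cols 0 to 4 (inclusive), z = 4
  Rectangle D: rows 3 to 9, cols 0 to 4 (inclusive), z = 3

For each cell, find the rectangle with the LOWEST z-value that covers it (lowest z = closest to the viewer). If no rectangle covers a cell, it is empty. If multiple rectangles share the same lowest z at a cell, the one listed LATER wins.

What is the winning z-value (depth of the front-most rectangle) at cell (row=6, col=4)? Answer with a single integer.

Check cell (6,4):
  A: rows 1-3 cols 4-5 -> outside (row miss)
  B: rows 1-7 cols 4-5 z=1 -> covers; best now B (z=1)
  C: rows 7-9 cols 0-4 -> outside (row miss)
  D: rows 3-9 cols 0-4 z=3 -> covers; best now B (z=1)
Winner: B at z=1

Answer: 1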